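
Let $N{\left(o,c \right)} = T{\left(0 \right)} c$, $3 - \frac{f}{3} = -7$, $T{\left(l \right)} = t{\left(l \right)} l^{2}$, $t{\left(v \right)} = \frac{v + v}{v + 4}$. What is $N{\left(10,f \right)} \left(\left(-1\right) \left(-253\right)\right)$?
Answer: $0$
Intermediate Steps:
$t{\left(v \right)} = \frac{2 v}{4 + v}$
$T{\left(l \right)} = \frac{2 l^{3}}{4 + l}$ ($T{\left(l \right)} = \frac{2 l}{4 + l} l^{2} = \frac{2 l^{3}}{4 + l}$)
$f = 30$ ($f = 9 - -21 = 9 + 21 = 30$)
$N{\left(o,c \right)} = 0$ ($N{\left(o,c \right)} = \frac{2 \cdot 0^{3}}{4 + 0} c = 2 \cdot 0 \cdot \frac{1}{4} c = 0 c = 0$)
$N{\left(10,f \right)} \left(\left(-1\right) \left(-253\right)\right) = 0 \left(\left(-1\right) \left(-253\right)\right) = 0 \cdot 253 = 0$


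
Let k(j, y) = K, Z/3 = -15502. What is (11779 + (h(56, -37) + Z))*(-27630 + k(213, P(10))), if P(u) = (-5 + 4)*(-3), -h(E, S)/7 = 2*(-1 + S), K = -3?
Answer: 944910435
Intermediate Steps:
Z = -46506 (Z = 3*(-15502) = -46506)
h(E, S) = 14 - 14*S (h(E, S) = -14*(-1 + S) = -7*(-2 + 2*S) = 14 - 14*S)
P(u) = 3 (P(u) = -1*(-3) = 3)
k(j, y) = -3
(11779 + (h(56, -37) + Z))*(-27630 + k(213, P(10))) = (11779 + ((14 - 14*(-37)) - 46506))*(-27630 - 3) = (11779 + ((14 + 518) - 46506))*(-27633) = (11779 + (532 - 46506))*(-27633) = (11779 - 45974)*(-27633) = -34195*(-27633) = 944910435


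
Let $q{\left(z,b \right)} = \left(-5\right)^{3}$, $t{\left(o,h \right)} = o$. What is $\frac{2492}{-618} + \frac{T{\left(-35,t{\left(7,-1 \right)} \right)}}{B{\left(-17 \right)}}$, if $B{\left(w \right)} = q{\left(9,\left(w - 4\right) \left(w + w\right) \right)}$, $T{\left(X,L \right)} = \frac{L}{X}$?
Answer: $- \frac{778441}{193125} \approx -4.0308$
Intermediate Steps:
$q{\left(z,b \right)} = -125$
$B{\left(w \right)} = -125$
$\frac{2492}{-618} + \frac{T{\left(-35,t{\left(7,-1 \right)} \right)}}{B{\left(-17 \right)}} = \frac{2492}{-618} + \frac{7 \frac{1}{-35}}{-125} = 2492 \left(- \frac{1}{618}\right) + 7 \left(- \frac{1}{35}\right) \left(- \frac{1}{125}\right) = - \frac{1246}{309} - - \frac{1}{625} = - \frac{1246}{309} + \frac{1}{625} = - \frac{778441}{193125}$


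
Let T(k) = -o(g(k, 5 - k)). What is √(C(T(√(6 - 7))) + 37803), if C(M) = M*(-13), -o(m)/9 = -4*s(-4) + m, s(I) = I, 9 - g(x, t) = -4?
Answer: √34410 ≈ 185.50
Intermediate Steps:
g(x, t) = 13 (g(x, t) = 9 - 1*(-4) = 9 + 4 = 13)
o(m) = -144 - 9*m (o(m) = -9*(-4*(-4) + m) = -9*(16 + m) = -144 - 9*m)
T(k) = 261 (T(k) = -(-144 - 9*13) = -(-144 - 117) = -1*(-261) = 261)
C(M) = -13*M
√(C(T(√(6 - 7))) + 37803) = √(-13*261 + 37803) = √(-3393 + 37803) = √34410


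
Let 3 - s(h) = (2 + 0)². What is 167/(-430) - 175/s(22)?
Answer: 75083/430 ≈ 174.61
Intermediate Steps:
s(h) = -1 (s(h) = 3 - (2 + 0)² = 3 - 1*2² = 3 - 1*4 = 3 - 4 = -1)
167/(-430) - 175/s(22) = 167/(-430) - 175/(-1) = 167*(-1/430) - 175*(-1) = -167/430 + 175 = 75083/430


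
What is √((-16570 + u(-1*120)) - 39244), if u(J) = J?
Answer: I*√55934 ≈ 236.5*I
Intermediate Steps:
√((-16570 + u(-1*120)) - 39244) = √((-16570 - 1*120) - 39244) = √((-16570 - 120) - 39244) = √(-16690 - 39244) = √(-55934) = I*√55934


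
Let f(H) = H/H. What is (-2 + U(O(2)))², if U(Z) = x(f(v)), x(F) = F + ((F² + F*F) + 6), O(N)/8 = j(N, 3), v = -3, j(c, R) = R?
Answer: 49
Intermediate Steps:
f(H) = 1
O(N) = 24 (O(N) = 8*3 = 24)
x(F) = 6 + F + 2*F² (x(F) = F + ((F² + F²) + 6) = F + (2*F² + 6) = F + (6 + 2*F²) = 6 + F + 2*F²)
U(Z) = 9 (U(Z) = 6 + 1 + 2*1² = 6 + 1 + 2*1 = 6 + 1 + 2 = 9)
(-2 + U(O(2)))² = (-2 + 9)² = 7² = 49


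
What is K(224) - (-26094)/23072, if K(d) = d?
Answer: 2597111/11536 ≈ 225.13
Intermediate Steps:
K(224) - (-26094)/23072 = 224 - (-26094)/23072 = 224 - 1*(-13047/11536) = 224 + 13047/11536 = 2597111/11536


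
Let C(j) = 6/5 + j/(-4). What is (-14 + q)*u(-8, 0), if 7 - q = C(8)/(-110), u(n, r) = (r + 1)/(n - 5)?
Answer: 1927/3575 ≈ 0.53902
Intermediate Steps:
C(j) = 6/5 - j/4 (C(j) = 6*(1/5) + j*(-1/4) = 6/5 - j/4)
u(n, r) = (1 + r)/(-5 + n)
q = 1923/275 (q = 7 - (6/5 - 1/4*8)/(-110) = 7 - (6/5 - 2)*(-1)/110 = 7 - (-4)*(-1)/(5*110) = 7 - 1*2/275 = 7 - 2/275 = 1923/275 ≈ 6.9927)
(-14 + q)*u(-8, 0) = (-14 + 1923/275)*((1 + 0)/(-5 - 8)) = -1927/(275*(-13)) = -(-1927)/3575 = -1927/275*(-1/13) = 1927/3575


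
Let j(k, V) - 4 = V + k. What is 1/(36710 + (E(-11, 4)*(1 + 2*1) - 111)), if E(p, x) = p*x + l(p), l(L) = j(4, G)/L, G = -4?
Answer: 11/401125 ≈ 2.7423e-5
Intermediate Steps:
j(k, V) = 4 + V + k (j(k, V) = 4 + (V + k) = 4 + V + k)
l(L) = 4/L (l(L) = (4 - 4 + 4)/L = 4/L)
E(p, x) = 4/p + p*x (E(p, x) = p*x + 4/p = 4/p + p*x)
1/(36710 + (E(-11, 4)*(1 + 2*1) - 111)) = 1/(36710 + ((4/(-11) - 11*4)*(1 + 2*1) - 111)) = 1/(36710 + ((4*(-1/11) - 44)*(1 + 2) - 111)) = 1/(36710 + ((-4/11 - 44)*3 - 111)) = 1/(36710 + (-488/11*3 - 111)) = 1/(36710 + (-1464/11 - 111)) = 1/(36710 - 2685/11) = 1/(401125/11) = 11/401125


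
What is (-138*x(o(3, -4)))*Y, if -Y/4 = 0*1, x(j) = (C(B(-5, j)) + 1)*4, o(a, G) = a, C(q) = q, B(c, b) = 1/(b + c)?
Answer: 0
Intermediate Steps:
x(j) = 4 + 4/(-5 + j) (x(j) = (1/(j - 5) + 1)*4 = (1/(-5 + j) + 1)*4 = (1 + 1/(-5 + j))*4 = 4 + 4/(-5 + j))
Y = 0 (Y = -0 = -4*0 = 0)
(-138*x(o(3, -4)))*Y = -552*(-4 + 3)/(-5 + 3)*0 = -552*(-1)/(-2)*0 = -552*(-1)*(-1)/2*0 = -138*2*0 = -276*0 = 0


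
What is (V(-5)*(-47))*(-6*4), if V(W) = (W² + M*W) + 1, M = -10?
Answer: 85728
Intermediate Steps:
V(W) = 1 + W² - 10*W (V(W) = (W² - 10*W) + 1 = 1 + W² - 10*W)
(V(-5)*(-47))*(-6*4) = ((1 + (-5)² - 10*(-5))*(-47))*(-6*4) = ((1 + 25 + 50)*(-47))*(-24) = (76*(-47))*(-24) = -3572*(-24) = 85728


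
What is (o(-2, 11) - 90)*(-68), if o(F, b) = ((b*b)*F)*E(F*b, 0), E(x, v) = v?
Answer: 6120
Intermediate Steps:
o(F, b) = 0 (o(F, b) = ((b*b)*F)*0 = (b²*F)*0 = (F*b²)*0 = 0)
(o(-2, 11) - 90)*(-68) = (0 - 90)*(-68) = -90*(-68) = 6120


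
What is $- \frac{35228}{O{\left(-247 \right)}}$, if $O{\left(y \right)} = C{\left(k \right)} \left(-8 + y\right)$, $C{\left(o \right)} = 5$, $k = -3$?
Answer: $\frac{35228}{1275} \approx 27.63$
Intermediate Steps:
$O{\left(y \right)} = -40 + 5 y$ ($O{\left(y \right)} = 5 \left(-8 + y\right) = -40 + 5 y$)
$- \frac{35228}{O{\left(-247 \right)}} = - \frac{35228}{-40 + 5 \left(-247\right)} = - \frac{35228}{-40 - 1235} = - \frac{35228}{-1275} = \left(-35228\right) \left(- \frac{1}{1275}\right) = \frac{35228}{1275}$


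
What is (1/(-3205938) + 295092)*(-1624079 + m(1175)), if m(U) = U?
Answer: -255890483781296780/534323 ≈ -4.7891e+11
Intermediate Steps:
(1/(-3205938) + 295092)*(-1624079 + m(1175)) = (1/(-3205938) + 295092)*(-1624079 + 1175) = (-1/3205938 + 295092)*(-1622904) = (946046656295/3205938)*(-1622904) = -255890483781296780/534323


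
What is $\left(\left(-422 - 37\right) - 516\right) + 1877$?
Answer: $902$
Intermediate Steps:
$\left(\left(-422 - 37\right) - 516\right) + 1877 = \left(-459 - 516\right) + 1877 = -975 + 1877 = 902$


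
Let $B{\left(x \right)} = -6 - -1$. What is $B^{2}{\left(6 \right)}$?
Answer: $25$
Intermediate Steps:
$B{\left(x \right)} = -5$ ($B{\left(x \right)} = -6 + 1 = -5$)
$B^{2}{\left(6 \right)} = \left(-5\right)^{2} = 25$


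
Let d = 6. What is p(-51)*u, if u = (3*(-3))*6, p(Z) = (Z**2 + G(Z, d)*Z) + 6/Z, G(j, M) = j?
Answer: -4775328/17 ≈ -2.8090e+5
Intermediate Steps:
p(Z) = 2*Z**2 + 6/Z (p(Z) = (Z**2 + Z*Z) + 6/Z = (Z**2 + Z**2) + 6/Z = 2*Z**2 + 6/Z)
u = -54 (u = -9*6 = -54)
p(-51)*u = (2*(3 + (-51)**3)/(-51))*(-54) = (2*(-1/51)*(3 - 132651))*(-54) = (2*(-1/51)*(-132648))*(-54) = (88432/17)*(-54) = -4775328/17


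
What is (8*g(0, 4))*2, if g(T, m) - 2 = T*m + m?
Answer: 96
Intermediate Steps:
g(T, m) = 2 + m + T*m (g(T, m) = 2 + (T*m + m) = 2 + (m + T*m) = 2 + m + T*m)
(8*g(0, 4))*2 = (8*(2 + 4 + 0*4))*2 = (8*(2 + 4 + 0))*2 = (8*6)*2 = 48*2 = 96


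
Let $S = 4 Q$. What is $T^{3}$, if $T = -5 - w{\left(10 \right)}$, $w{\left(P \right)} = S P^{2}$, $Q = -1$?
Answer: $61629875$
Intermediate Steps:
$S = -4$ ($S = 4 \left(-1\right) = -4$)
$w{\left(P \right)} = - 4 P^{2}$
$T = 395$ ($T = -5 - - 4 \cdot 10^{2} = -5 - \left(-4\right) 100 = -5 - -400 = -5 + 400 = 395$)
$T^{3} = 395^{3} = 61629875$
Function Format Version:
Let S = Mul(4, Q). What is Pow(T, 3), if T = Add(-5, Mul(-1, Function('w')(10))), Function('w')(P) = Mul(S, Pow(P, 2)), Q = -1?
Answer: 61629875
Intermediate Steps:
S = -4 (S = Mul(4, -1) = -4)
Function('w')(P) = Mul(-4, Pow(P, 2))
T = 395 (T = Add(-5, Mul(-1, Mul(-4, Pow(10, 2)))) = Add(-5, Mul(-1, Mul(-4, 100))) = Add(-5, Mul(-1, -400)) = Add(-5, 400) = 395)
Pow(T, 3) = Pow(395, 3) = 61629875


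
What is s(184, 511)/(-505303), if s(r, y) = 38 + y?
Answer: -549/505303 ≈ -0.0010865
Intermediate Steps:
s(184, 511)/(-505303) = (38 + 511)/(-505303) = 549*(-1/505303) = -549/505303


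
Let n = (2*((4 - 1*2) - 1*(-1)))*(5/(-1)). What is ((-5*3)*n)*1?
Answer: 450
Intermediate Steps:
n = -30 (n = (2*((4 - 2) + 1))*(5*(-1)) = (2*(2 + 1))*(-5) = (2*3)*(-5) = 6*(-5) = -30)
((-5*3)*n)*1 = (-5*3*(-30))*1 = -15*(-30)*1 = 450*1 = 450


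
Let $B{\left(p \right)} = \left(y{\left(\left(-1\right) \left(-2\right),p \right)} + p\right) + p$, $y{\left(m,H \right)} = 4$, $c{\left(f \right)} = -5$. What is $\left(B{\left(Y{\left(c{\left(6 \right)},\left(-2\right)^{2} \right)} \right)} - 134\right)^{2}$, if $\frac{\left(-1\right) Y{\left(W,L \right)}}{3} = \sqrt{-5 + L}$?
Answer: $16864 + 1560 i \approx 16864.0 + 1560.0 i$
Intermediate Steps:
$Y{\left(W,L \right)} = - 3 \sqrt{-5 + L}$
$B{\left(p \right)} = 4 + 2 p$ ($B{\left(p \right)} = \left(4 + p\right) + p = 4 + 2 p$)
$\left(B{\left(Y{\left(c{\left(6 \right)},\left(-2\right)^{2} \right)} \right)} - 134\right)^{2} = \left(\left(4 + 2 \left(- 3 \sqrt{-5 + \left(-2\right)^{2}}\right)\right) - 134\right)^{2} = \left(\left(4 + 2 \left(- 3 \sqrt{-5 + 4}\right)\right) - 134\right)^{2} = \left(\left(4 + 2 \left(- 3 \sqrt{-1}\right)\right) - 134\right)^{2} = \left(\left(4 + 2 \left(- 3 i\right)\right) - 134\right)^{2} = \left(\left(4 - 6 i\right) - 134\right)^{2} = \left(-130 - 6 i\right)^{2}$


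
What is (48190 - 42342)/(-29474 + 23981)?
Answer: -5848/5493 ≈ -1.0646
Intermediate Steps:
(48190 - 42342)/(-29474 + 23981) = 5848/(-5493) = 5848*(-1/5493) = -5848/5493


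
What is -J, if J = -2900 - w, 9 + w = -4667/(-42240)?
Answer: 122120507/42240 ≈ 2891.1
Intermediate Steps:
w = -375493/42240 (w = -9 - 4667/(-42240) = -9 - 4667*(-1/42240) = -9 + 4667/42240 = -375493/42240 ≈ -8.8895)
J = -122120507/42240 (J = -2900 - 1*(-375493/42240) = -2900 + 375493/42240 = -122120507/42240 ≈ -2891.1)
-J = -1*(-122120507/42240) = 122120507/42240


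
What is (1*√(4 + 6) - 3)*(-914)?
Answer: 2742 - 914*√10 ≈ -148.32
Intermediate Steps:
(1*√(4 + 6) - 3)*(-914) = (1*√10 - 3)*(-914) = (√10 - 3)*(-914) = (-3 + √10)*(-914) = 2742 - 914*√10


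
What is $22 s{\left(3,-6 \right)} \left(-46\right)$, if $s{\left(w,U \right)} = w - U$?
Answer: $-9108$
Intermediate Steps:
$22 s{\left(3,-6 \right)} \left(-46\right) = 22 \left(3 - -6\right) \left(-46\right) = 22 \left(3 + 6\right) \left(-46\right) = 22 \cdot 9 \left(-46\right) = 198 \left(-46\right) = -9108$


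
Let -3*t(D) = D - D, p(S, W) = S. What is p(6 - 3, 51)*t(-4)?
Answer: 0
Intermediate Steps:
t(D) = 0 (t(D) = -(D - D)/3 = -⅓*0 = 0)
p(6 - 3, 51)*t(-4) = (6 - 3)*0 = 3*0 = 0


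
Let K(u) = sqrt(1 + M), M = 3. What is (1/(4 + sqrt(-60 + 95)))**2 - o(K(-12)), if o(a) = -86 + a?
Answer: 30375/361 - 8*sqrt(35)/361 ≈ 84.010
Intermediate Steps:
K(u) = 2 (K(u) = sqrt(1 + 3) = sqrt(4) = 2)
(1/(4 + sqrt(-60 + 95)))**2 - o(K(-12)) = (1/(4 + sqrt(-60 + 95)))**2 - (-86 + 2) = (1/(4 + sqrt(35)))**2 - 1*(-84) = (4 + sqrt(35))**(-2) + 84 = 84 + (4 + sqrt(35))**(-2)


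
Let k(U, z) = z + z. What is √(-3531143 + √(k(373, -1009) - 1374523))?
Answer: √(-3531143 + 3*I*√152949) ≈ 0.312 + 1879.1*I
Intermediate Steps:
k(U, z) = 2*z
√(-3531143 + √(k(373, -1009) - 1374523)) = √(-3531143 + √(2*(-1009) - 1374523)) = √(-3531143 + √(-2018 - 1374523)) = √(-3531143 + √(-1376541)) = √(-3531143 + 3*I*√152949)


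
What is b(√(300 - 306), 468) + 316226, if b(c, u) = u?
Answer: 316694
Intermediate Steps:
b(√(300 - 306), 468) + 316226 = 468 + 316226 = 316694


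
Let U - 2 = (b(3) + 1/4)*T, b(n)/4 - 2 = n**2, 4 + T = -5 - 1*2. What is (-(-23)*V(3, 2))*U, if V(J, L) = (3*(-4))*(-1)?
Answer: -133791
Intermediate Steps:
T = -11 (T = -4 + (-5 - 1*2) = -4 + (-5 - 2) = -4 - 7 = -11)
V(J, L) = 12 (V(J, L) = -12*(-1) = 12)
b(n) = 8 + 4*n**2
U = -1939/4 (U = 2 + ((8 + 4*3**2) + 1/4)*(-11) = 2 + ((8 + 4*9) + 1/4)*(-11) = 2 + ((8 + 36) + 1/4)*(-11) = 2 + (44 + 1/4)*(-11) = 2 + (177/4)*(-11) = 2 - 1947/4 = -1939/4 ≈ -484.75)
(-(-23)*V(3, 2))*U = -(-23)*12*(-1939/4) = -23*(-12)*(-1939/4) = 276*(-1939/4) = -133791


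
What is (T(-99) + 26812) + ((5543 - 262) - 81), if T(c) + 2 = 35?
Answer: 32045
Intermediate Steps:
T(c) = 33 (T(c) = -2 + 35 = 33)
(T(-99) + 26812) + ((5543 - 262) - 81) = (33 + 26812) + ((5543 - 262) - 81) = 26845 + (5281 - 81) = 26845 + 5200 = 32045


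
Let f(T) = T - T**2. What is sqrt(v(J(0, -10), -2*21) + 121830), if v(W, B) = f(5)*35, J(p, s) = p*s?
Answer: sqrt(121130) ≈ 348.04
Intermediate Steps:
v(W, B) = -700 (v(W, B) = (5*(1 - 1*5))*35 = (5*(1 - 5))*35 = (5*(-4))*35 = -20*35 = -700)
sqrt(v(J(0, -10), -2*21) + 121830) = sqrt(-700 + 121830) = sqrt(121130)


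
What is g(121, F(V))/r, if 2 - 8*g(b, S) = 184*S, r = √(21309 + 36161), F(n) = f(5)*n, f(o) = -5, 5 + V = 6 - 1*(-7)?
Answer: 3681*√57470/229880 ≈ 3.8387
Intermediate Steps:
V = 8 (V = -5 + (6 - 1*(-7)) = -5 + (6 + 7) = -5 + 13 = 8)
F(n) = -5*n
r = √57470 ≈ 239.73
g(b, S) = ¼ - 23*S
g(121, F(V))/r = (¼ - (-115)*8)/(√57470) = (¼ - 23*(-40))*(√57470/57470) = (¼ + 920)*(√57470/57470) = 3681*(√57470/57470)/4 = 3681*√57470/229880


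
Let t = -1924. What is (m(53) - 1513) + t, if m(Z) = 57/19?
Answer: -3434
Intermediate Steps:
m(Z) = 3 (m(Z) = 57*(1/19) = 3)
(m(53) - 1513) + t = (3 - 1513) - 1924 = -1510 - 1924 = -3434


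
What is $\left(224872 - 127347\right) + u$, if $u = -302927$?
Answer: $-205402$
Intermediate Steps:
$\left(224872 - 127347\right) + u = \left(224872 - 127347\right) - 302927 = 97525 - 302927 = -205402$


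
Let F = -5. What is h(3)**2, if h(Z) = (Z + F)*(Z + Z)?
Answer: 144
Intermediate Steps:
h(Z) = 2*Z*(-5 + Z) (h(Z) = (Z - 5)*(Z + Z) = (-5 + Z)*(2*Z) = 2*Z*(-5 + Z))
h(3)**2 = (2*3*(-5 + 3))**2 = (2*3*(-2))**2 = (-12)**2 = 144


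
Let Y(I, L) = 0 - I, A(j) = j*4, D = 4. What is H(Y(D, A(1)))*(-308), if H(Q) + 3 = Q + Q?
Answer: 3388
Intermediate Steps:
A(j) = 4*j
Y(I, L) = -I
H(Q) = -3 + 2*Q (H(Q) = -3 + (Q + Q) = -3 + 2*Q)
H(Y(D, A(1)))*(-308) = (-3 + 2*(-1*4))*(-308) = (-3 + 2*(-4))*(-308) = (-3 - 8)*(-308) = -11*(-308) = 3388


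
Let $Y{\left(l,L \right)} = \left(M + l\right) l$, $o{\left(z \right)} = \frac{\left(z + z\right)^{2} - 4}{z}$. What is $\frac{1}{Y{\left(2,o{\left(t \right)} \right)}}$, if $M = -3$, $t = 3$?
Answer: $- \frac{1}{2} \approx -0.5$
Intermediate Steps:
$o{\left(z \right)} = \frac{-4 + 4 z^{2}}{z}$ ($o{\left(z \right)} = \frac{\left(2 z\right)^{2} - 4}{z} = \frac{4 z^{2} - 4}{z} = \frac{-4 + 4 z^{2}}{z}$)
$Y{\left(l,L \right)} = l \left(-3 + l\right)$ ($Y{\left(l,L \right)} = \left(-3 + l\right) l = l \left(-3 + l\right)$)
$\frac{1}{Y{\left(2,o{\left(t \right)} \right)}} = \frac{1}{2 \left(-3 + 2\right)} = \frac{1}{2 \left(-1\right)} = \frac{1}{-2} = - \frac{1}{2}$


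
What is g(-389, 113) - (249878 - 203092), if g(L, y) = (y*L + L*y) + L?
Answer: -135089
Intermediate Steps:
g(L, y) = L + 2*L*y (g(L, y) = (L*y + L*y) + L = 2*L*y + L = L + 2*L*y)
g(-389, 113) - (249878 - 203092) = -389*(1 + 2*113) - (249878 - 203092) = -389*(1 + 226) - 1*46786 = -389*227 - 46786 = -88303 - 46786 = -135089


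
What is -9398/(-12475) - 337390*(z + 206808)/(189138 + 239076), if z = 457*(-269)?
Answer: -176510419556789/2670984825 ≈ -66084.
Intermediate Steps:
z = -122933
-9398/(-12475) - 337390*(z + 206808)/(189138 + 239076) = -9398/(-12475) - 337390*(-122933 + 206808)/(189138 + 239076) = -9398*(-1/12475) - 337390/(428214/83875) = 9398/12475 - 337390/(428214*(1/83875)) = 9398/12475 - 337390/428214/83875 = 9398/12475 - 337390*83875/428214 = 9398/12475 - 14149293125/214107 = -176510419556789/2670984825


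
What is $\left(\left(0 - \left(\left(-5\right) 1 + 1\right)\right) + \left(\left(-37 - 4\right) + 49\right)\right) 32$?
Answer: $384$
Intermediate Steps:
$\left(\left(0 - \left(\left(-5\right) 1 + 1\right)\right) + \left(\left(-37 - 4\right) + 49\right)\right) 32 = \left(\left(0 - \left(-5 + 1\right)\right) + \left(\left(-37 - 4\right) + 49\right)\right) 32 = \left(\left(0 - -4\right) + \left(-41 + 49\right)\right) 32 = \left(\left(0 + 4\right) + 8\right) 32 = \left(4 + 8\right) 32 = 12 \cdot 32 = 384$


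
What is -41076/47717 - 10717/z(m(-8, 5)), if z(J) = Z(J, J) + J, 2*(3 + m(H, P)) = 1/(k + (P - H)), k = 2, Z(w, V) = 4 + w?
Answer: 7669555131/1383793 ≈ 5542.4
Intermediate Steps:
m(H, P) = -3 + 1/(2*(2 + P - H)) (m(H, P) = -3 + 1/(2*(2 + (P - H))) = -3 + 1/(2*(2 + P - H)))
z(J) = 4 + 2*J (z(J) = (4 + J) + J = 4 + 2*J)
-41076/47717 - 10717/z(m(-8, 5)) = -41076/47717 - 10717/(4 + 2*((-11/2 - 3*5 + 3*(-8))/(2 + 5 - 1*(-8)))) = -41076*1/47717 - 10717/(4 + 2*((-11/2 - 15 - 24)/(2 + 5 + 8))) = -41076/47717 - 10717/(4 + 2*(-89/2/15)) = -41076/47717 - 10717/(4 + 2*((1/15)*(-89/2))) = -41076/47717 - 10717/(4 + 2*(-89/30)) = -41076/47717 - 10717/(4 - 89/15) = -41076/47717 - 10717/(-29/15) = -41076/47717 - 10717*(-15/29) = -41076/47717 + 160755/29 = 7669555131/1383793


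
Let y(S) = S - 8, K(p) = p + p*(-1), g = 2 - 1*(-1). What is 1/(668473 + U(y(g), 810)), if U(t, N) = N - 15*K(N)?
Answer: 1/669283 ≈ 1.4941e-6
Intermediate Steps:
g = 3 (g = 2 + 1 = 3)
K(p) = 0 (K(p) = p - p = 0)
y(S) = -8 + S
U(t, N) = N (U(t, N) = N - 15*0 = N + 0 = N)
1/(668473 + U(y(g), 810)) = 1/(668473 + 810) = 1/669283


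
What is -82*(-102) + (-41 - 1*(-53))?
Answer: 8376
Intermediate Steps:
-82*(-102) + (-41 - 1*(-53)) = 8364 + (-41 + 53) = 8364 + 12 = 8376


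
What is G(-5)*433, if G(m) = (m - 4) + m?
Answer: -6062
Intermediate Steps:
G(m) = -4 + 2*m (G(m) = (-4 + m) + m = -4 + 2*m)
G(-5)*433 = (-4 + 2*(-5))*433 = (-4 - 10)*433 = -14*433 = -6062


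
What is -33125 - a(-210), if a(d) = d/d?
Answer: -33126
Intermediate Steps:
a(d) = 1
-33125 - a(-210) = -33125 - 1*1 = -33125 - 1 = -33126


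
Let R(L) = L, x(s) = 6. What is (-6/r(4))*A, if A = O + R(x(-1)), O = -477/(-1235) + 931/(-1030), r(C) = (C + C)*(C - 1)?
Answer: -278953/203528 ≈ -1.3706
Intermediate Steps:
r(C) = 2*C*(-1 + C) (r(C) = (2*C)*(-1 + C) = 2*C*(-1 + C))
O = -26339/50882 (O = -477*(-1/1235) + 931*(-1/1030) = 477/1235 - 931/1030 = -26339/50882 ≈ -0.51765)
A = 278953/50882 (A = -26339/50882 + 6 = 278953/50882 ≈ 5.4824)
(-6/r(4))*A = -6*1/(8*(-1 + 4))*(278953/50882) = -6/(2*4*3)*(278953/50882) = -6/24*(278953/50882) = -6*1/24*(278953/50882) = -¼*278953/50882 = -278953/203528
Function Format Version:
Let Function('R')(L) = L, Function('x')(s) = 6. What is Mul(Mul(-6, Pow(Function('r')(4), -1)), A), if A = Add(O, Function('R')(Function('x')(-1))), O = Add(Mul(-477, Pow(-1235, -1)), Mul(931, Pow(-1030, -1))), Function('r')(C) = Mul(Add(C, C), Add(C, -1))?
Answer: Rational(-278953, 203528) ≈ -1.3706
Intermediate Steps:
Function('r')(C) = Mul(2, C, Add(-1, C)) (Function('r')(C) = Mul(Mul(2, C), Add(-1, C)) = Mul(2, C, Add(-1, C)))
O = Rational(-26339, 50882) (O = Add(Mul(-477, Rational(-1, 1235)), Mul(931, Rational(-1, 1030))) = Add(Rational(477, 1235), Rational(-931, 1030)) = Rational(-26339, 50882) ≈ -0.51765)
A = Rational(278953, 50882) (A = Add(Rational(-26339, 50882), 6) = Rational(278953, 50882) ≈ 5.4824)
Mul(Mul(-6, Pow(Function('r')(4), -1)), A) = Mul(Mul(-6, Pow(Mul(2, 4, Add(-1, 4)), -1)), Rational(278953, 50882)) = Mul(Mul(-6, Pow(Mul(2, 4, 3), -1)), Rational(278953, 50882)) = Mul(Mul(-6, Pow(24, -1)), Rational(278953, 50882)) = Mul(Mul(-6, Rational(1, 24)), Rational(278953, 50882)) = Mul(Rational(-1, 4), Rational(278953, 50882)) = Rational(-278953, 203528)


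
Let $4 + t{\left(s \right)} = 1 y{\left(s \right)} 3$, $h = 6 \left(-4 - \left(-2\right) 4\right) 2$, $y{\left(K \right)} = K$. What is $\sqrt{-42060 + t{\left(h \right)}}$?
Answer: $8 i \sqrt{655} \approx 204.74 i$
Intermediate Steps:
$h = 48$ ($h = 6 \left(-4 - -8\right) 2 = 6 \left(-4 + 8\right) 2 = 6 \cdot 4 \cdot 2 = 24 \cdot 2 = 48$)
$t{\left(s \right)} = -4 + 3 s$ ($t{\left(s \right)} = -4 + 1 s 3 = -4 + s 3 = -4 + 3 s$)
$\sqrt{-42060 + t{\left(h \right)}} = \sqrt{-42060 + \left(-4 + 3 \cdot 48\right)} = \sqrt{-42060 + \left(-4 + 144\right)} = \sqrt{-42060 + 140} = \sqrt{-41920} = 8 i \sqrt{655}$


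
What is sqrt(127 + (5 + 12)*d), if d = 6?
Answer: sqrt(229) ≈ 15.133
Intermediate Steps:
sqrt(127 + (5 + 12)*d) = sqrt(127 + (5 + 12)*6) = sqrt(127 + 17*6) = sqrt(127 + 102) = sqrt(229)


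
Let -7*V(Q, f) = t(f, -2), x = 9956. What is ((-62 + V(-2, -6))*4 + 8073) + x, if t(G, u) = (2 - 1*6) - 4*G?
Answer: 124387/7 ≈ 17770.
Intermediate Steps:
t(G, u) = -4 - 4*G (t(G, u) = (2 - 6) - 4*G = -4 - 4*G)
V(Q, f) = 4/7 + 4*f/7 (V(Q, f) = -(-4 - 4*f)/7 = 4/7 + 4*f/7)
((-62 + V(-2, -6))*4 + 8073) + x = ((-62 + (4/7 + (4/7)*(-6)))*4 + 8073) + 9956 = ((-62 + (4/7 - 24/7))*4 + 8073) + 9956 = ((-62 - 20/7)*4 + 8073) + 9956 = (-454/7*4 + 8073) + 9956 = (-1816/7 + 8073) + 9956 = 54695/7 + 9956 = 124387/7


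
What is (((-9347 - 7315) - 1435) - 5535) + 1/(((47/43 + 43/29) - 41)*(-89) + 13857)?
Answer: -509130500801/21544114 ≈ -23632.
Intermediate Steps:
(((-9347 - 7315) - 1435) - 5535) + 1/(((47/43 + 43/29) - 41)*(-89) + 13857) = ((-16662 - 1435) - 5535) + 1/(((47*(1/43) + 43*(1/29)) - 41)*(-89) + 13857) = (-18097 - 5535) + 1/(((47/43 + 43/29) - 41)*(-89) + 13857) = -23632 + 1/((3212/1247 - 41)*(-89) + 13857) = -23632 + 1/(-47915/1247*(-89) + 13857) = -23632 + 1/(4264435/1247 + 13857) = -23632 + 1/(21544114/1247) = -23632 + 1247/21544114 = -509130500801/21544114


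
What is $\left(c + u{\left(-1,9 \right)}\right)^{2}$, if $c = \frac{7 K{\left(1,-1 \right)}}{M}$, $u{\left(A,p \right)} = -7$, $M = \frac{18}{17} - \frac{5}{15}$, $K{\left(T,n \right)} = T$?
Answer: $\frac{9604}{1369} \approx 7.0153$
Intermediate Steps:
$M = \frac{37}{51}$ ($M = 18 \cdot \frac{1}{17} - \frac{1}{3} = \frac{18}{17} - \frac{1}{3} = \frac{37}{51} \approx 0.72549$)
$c = \frac{357}{37}$ ($c = \frac{7 \cdot 1}{\frac{37}{51}} = 7 \cdot \frac{51}{37} = \frac{357}{37} \approx 9.6487$)
$\left(c + u{\left(-1,9 \right)}\right)^{2} = \left(\frac{357}{37} - 7\right)^{2} = \left(\frac{98}{37}\right)^{2} = \frac{9604}{1369}$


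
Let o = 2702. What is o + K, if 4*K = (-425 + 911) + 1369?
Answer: 12663/4 ≈ 3165.8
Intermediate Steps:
K = 1855/4 (K = ((-425 + 911) + 1369)/4 = (486 + 1369)/4 = (¼)*1855 = 1855/4 ≈ 463.75)
o + K = 2702 + 1855/4 = 12663/4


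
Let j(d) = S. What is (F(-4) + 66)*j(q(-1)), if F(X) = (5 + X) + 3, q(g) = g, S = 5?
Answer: 350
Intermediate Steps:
j(d) = 5
F(X) = 8 + X
(F(-4) + 66)*j(q(-1)) = ((8 - 4) + 66)*5 = (4 + 66)*5 = 70*5 = 350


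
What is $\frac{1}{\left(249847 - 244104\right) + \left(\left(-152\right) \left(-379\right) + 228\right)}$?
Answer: $\frac{1}{63579} \approx 1.5728 \cdot 10^{-5}$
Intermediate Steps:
$\frac{1}{\left(249847 - 244104\right) + \left(\left(-152\right) \left(-379\right) + 228\right)} = \frac{1}{5743 + \left(57608 + 228\right)} = \frac{1}{5743 + 57836} = \frac{1}{63579}$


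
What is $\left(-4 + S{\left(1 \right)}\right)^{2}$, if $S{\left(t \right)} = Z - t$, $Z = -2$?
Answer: $49$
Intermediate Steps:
$S{\left(t \right)} = -2 - t$
$\left(-4 + S{\left(1 \right)}\right)^{2} = \left(-4 - 3\right)^{2} = \left(-7\right)^{2} = 49$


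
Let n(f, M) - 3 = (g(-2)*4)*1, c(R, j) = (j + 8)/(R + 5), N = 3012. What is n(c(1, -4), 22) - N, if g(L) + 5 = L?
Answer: -3037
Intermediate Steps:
g(L) = -5 + L
c(R, j) = (8 + j)/(5 + R)
n(f, M) = -25 (n(f, M) = 3 + ((-5 - 2)*4)*1 = 3 - 7*4*1 = 3 - 28*1 = 3 - 28 = -25)
n(c(1, -4), 22) - N = -25 - 1*3012 = -25 - 3012 = -3037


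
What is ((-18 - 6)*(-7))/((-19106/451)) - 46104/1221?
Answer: -3956812/94831 ≈ -41.725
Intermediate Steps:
((-18 - 6)*(-7))/((-19106/451)) - 46104/1221 = (-24*(-7))/((-19106*1/451)) - 46104*1/1221 = 168/(-466/11) - 15368/407 = 168*(-11/466) - 15368/407 = -924/233 - 15368/407 = -3956812/94831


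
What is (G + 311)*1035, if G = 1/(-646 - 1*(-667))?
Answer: 2253540/7 ≈ 3.2193e+5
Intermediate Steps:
G = 1/21 (G = 1/(-646 + 667) = 1/21 ≈ 0.047619)
(G + 311)*1035 = (1/21 + 311)*1035 = (6532/21)*1035 = 2253540/7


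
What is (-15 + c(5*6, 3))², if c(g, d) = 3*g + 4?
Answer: 6241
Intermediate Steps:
c(g, d) = 4 + 3*g
(-15 + c(5*6, 3))² = (-15 + (4 + 3*(5*6)))² = (-15 + (4 + 3*30))² = (-15 + (4 + 90))² = (-15 + 94)² = 79² = 6241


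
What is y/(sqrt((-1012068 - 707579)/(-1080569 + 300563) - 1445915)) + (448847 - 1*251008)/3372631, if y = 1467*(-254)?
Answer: 197839/3372631 + 372618*I*sqrt(879706878481475058)/1127820655843 ≈ 0.05866 + 309.88*I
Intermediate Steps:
y = -372618
y/(sqrt((-1012068 - 707579)/(-1080569 + 300563) - 1445915)) + (448847 - 1*251008)/3372631 = -372618/sqrt((-1012068 - 707579)/(-1080569 + 300563) - 1445915) + (448847 - 1*251008)/3372631 = -372618/sqrt(-1719647/(-780006) - 1445915) + (448847 - 251008)*(1/3372631) = -372618/sqrt(-1719647*(-1/780006) - 1445915) + 197839*(1/3372631) = -372618/sqrt(1719647/780006 - 1445915) + 197839/3372631 = -372618*(-I*sqrt(879706878481475058)/1127820655843) + 197839/3372631 = -(-372618)*I*sqrt(879706878481475058)/1127820655843 + 197839/3372631 = 372618*I*sqrt(879706878481475058)/1127820655843 + 197839/3372631 = 197839/3372631 + 372618*I*sqrt(879706878481475058)/1127820655843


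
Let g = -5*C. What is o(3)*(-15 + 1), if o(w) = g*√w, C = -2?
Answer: -140*√3 ≈ -242.49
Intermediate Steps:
g = 10 (g = -5*(-2) = 10)
o(w) = 10*√w
o(3)*(-15 + 1) = (10*√3)*(-15 + 1) = (10*√3)*(-14) = -140*√3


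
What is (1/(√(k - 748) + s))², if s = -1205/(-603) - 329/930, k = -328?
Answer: 34942824900/(307421 + 373860*I*√269)² ≈ -0.00092239 - 9.2723e-5*I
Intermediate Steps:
s = 307421/186930 (s = -1205*(-1/603) - 329*1/930 = 1205/603 - 329/930 = 307421/186930 ≈ 1.6446)
(1/(√(k - 748) + s))² = (1/(√(-328 - 748) + 307421/186930))² = (1/(√(-1076) + 307421/186930))² = (1/(2*I*√269 + 307421/186930))² = (1/(307421/186930 + 2*I*√269))² = (307421/186930 + 2*I*√269)⁻²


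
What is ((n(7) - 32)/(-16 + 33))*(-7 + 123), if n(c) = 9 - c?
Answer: -3480/17 ≈ -204.71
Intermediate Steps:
((n(7) - 32)/(-16 + 33))*(-7 + 123) = (((9 - 1*7) - 32)/(-16 + 33))*(-7 + 123) = (((9 - 7) - 32)/17)*116 = ((2 - 32)*(1/17))*116 = -30*1/17*116 = -30/17*116 = -3480/17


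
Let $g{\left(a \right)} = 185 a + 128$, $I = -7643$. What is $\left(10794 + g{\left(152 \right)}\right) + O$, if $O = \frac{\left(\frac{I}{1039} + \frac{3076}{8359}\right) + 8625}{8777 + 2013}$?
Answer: $\frac{1829372993502466}{46855580395} \approx 39043.0$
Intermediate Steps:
$g{\left(a \right)} = 128 + 185 a$
$O = \frac{37423720876}{46855580395}$ ($O = \frac{\left(- \frac{7643}{1039} + \frac{3076}{8359}\right) + 8625}{8777 + 2013} = \frac{\left(\left(-7643\right) \frac{1}{1039} + 3076 \cdot \frac{1}{8359}\right) + 8625}{10790} = \left(\left(- \frac{7643}{1039} + \frac{3076}{8359}\right) + 8625\right) \frac{1}{10790} = \left(- \frac{60691873}{8685001} + 8625\right) \frac{1}{10790} = \frac{74847441752}{8685001} \cdot \frac{1}{10790} = \frac{37423720876}{46855580395} \approx 0.7987$)
$\left(10794 + g{\left(152 \right)}\right) + O = \left(10794 + \left(128 + 185 \cdot 152\right)\right) + \frac{37423720876}{46855580395} = \left(10794 + \left(128 + 28120\right)\right) + \frac{37423720876}{46855580395} = \left(10794 + 28248\right) + \frac{37423720876}{46855580395} = 39042 + \frac{37423720876}{46855580395} = \frac{1829372993502466}{46855580395}$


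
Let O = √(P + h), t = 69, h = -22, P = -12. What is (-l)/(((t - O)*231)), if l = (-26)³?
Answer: 404248/369215 + 17576*I*√34/1107645 ≈ 1.0949 + 0.092525*I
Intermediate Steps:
l = -17576
O = I*√34 (O = √(-12 - 22) = √(-34) = I*√34 ≈ 5.8309*I)
(-l)/(((t - O)*231)) = (-1*(-17576))/(((69 - I*√34)*231)) = 17576/(((69 - I*√34)*231)) = 17576/(15939 - 231*I*√34)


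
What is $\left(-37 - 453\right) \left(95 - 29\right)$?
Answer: $-32340$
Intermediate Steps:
$\left(-37 - 453\right) \left(95 - 29\right) = \left(-490\right) 66 = -32340$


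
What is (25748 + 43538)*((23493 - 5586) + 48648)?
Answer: 4611329730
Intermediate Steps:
(25748 + 43538)*((23493 - 5586) + 48648) = 69286*(17907 + 48648) = 69286*66555 = 4611329730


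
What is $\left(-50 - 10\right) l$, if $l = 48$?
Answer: $-2880$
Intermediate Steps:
$\left(-50 - 10\right) l = \left(-50 - 10\right) 48 = \left(-60\right) 48 = -2880$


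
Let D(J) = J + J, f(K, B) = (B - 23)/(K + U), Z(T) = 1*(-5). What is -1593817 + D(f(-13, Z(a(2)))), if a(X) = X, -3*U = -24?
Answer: -7969029/5 ≈ -1.5938e+6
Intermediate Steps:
U = 8 (U = -⅓*(-24) = 8)
Z(T) = -5
f(K, B) = (-23 + B)/(8 + K) (f(K, B) = (B - 23)/(K + 8) = (-23 + B)/(8 + K))
D(J) = 2*J
-1593817 + D(f(-13, Z(a(2)))) = -1593817 + 2*((-23 - 5)/(8 - 13)) = -1593817 + 2*(-28/(-5)) = -1593817 + 2*(-⅕*(-28)) = -1593817 + 2*(28/5) = -1593817 + 56/5 = -7969029/5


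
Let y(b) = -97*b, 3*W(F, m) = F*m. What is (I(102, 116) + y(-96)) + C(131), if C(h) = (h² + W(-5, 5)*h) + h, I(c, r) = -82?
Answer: 76291/3 ≈ 25430.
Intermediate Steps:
W(F, m) = F*m/3 (W(F, m) = (F*m)/3 = F*m/3)
C(h) = h² - 22*h/3 (C(h) = (h² + ((⅓)*(-5)*5)*h) + h = (h² - 25*h/3) + h = h² - 22*h/3)
(I(102, 116) + y(-96)) + C(131) = (-82 - 97*(-96)) + (⅓)*131*(-22 + 3*131) = (-82 + 9312) + (⅓)*131*(-22 + 393) = 9230 + (⅓)*131*371 = 9230 + 48601/3 = 76291/3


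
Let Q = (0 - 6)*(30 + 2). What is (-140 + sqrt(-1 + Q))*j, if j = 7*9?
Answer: -8820 + 63*I*sqrt(193) ≈ -8820.0 + 875.22*I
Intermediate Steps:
Q = -192 (Q = -6*32 = -192)
j = 63
(-140 + sqrt(-1 + Q))*j = (-140 + sqrt(-1 - 192))*63 = (-140 + sqrt(-193))*63 = (-140 + I*sqrt(193))*63 = -8820 + 63*I*sqrt(193)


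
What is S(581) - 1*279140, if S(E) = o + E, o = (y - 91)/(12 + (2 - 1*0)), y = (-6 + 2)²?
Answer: -3899901/14 ≈ -2.7856e+5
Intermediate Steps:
y = 16 (y = (-4)² = 16)
o = -75/14 (o = (16 - 91)/(12 + (2 - 1*0)) = -75/(12 + (2 + 0)) = -75/(12 + 2) = -75/14 ≈ -5.3571)
S(E) = -75/14 + E
S(581) - 1*279140 = (-75/14 + 581) - 1*279140 = 8059/14 - 279140 = -3899901/14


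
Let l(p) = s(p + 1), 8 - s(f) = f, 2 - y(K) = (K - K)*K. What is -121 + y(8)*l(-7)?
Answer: -93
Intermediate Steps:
y(K) = 2 (y(K) = 2 - (K - K)*K = 2 - 0*K = 2 - 1*0 = 2 + 0 = 2)
s(f) = 8 - f
l(p) = 7 - p (l(p) = 8 - (p + 1) = 8 - (1 + p) = 8 + (-1 - p) = 7 - p)
-121 + y(8)*l(-7) = -121 + 2*(7 - 1*(-7)) = -121 + 2*(7 + 7) = -121 + 2*14 = -121 + 28 = -93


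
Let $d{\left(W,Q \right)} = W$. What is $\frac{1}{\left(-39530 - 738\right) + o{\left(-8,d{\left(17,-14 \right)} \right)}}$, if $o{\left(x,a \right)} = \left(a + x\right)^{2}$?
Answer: $- \frac{1}{40187} \approx -2.4884 \cdot 10^{-5}$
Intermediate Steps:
$\frac{1}{\left(-39530 - 738\right) + o{\left(-8,d{\left(17,-14 \right)} \right)}} = \frac{1}{\left(-39530 - 738\right) + \left(17 - 8\right)^{2}} = \frac{1}{-40268 + 9^{2}} = \frac{1}{-40268 + 81} = \frac{1}{-40187} = - \frac{1}{40187}$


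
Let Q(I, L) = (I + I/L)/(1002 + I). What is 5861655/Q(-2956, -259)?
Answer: 494416922055/127108 ≈ 3.8897e+6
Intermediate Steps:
Q(I, L) = (I + I/L)/(1002 + I)
5861655/Q(-2956, -259) = 5861655/((-2956*(1 - 259)/(-259*(1002 - 2956)))) = 5861655/((-2956*(-1/259)*(-258)/(-1954))) = 5861655/((-2956*(-1/259)*(-1/1954)*(-258))) = 5861655/(381324/253043) = 5861655*(253043/381324) = 494416922055/127108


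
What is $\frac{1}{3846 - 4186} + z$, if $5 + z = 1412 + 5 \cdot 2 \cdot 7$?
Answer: $\frac{502179}{340} \approx 1477.0$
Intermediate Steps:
$z = 1477$ ($z = -5 + \left(1412 + 5 \cdot 2 \cdot 7\right) = -5 + \left(1412 + 5 \cdot 14\right) = -5 + \left(1412 + 70\right) = -5 + 1482 = 1477$)
$\frac{1}{3846 - 4186} + z = \frac{1}{3846 - 4186} + 1477 = \frac{1}{-340} + 1477 = - \frac{1}{340} + 1477 = \frac{502179}{340}$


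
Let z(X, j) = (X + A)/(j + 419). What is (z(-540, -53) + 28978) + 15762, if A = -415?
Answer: 16373885/366 ≈ 44737.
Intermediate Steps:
z(X, j) = (-415 + X)/(419 + j) (z(X, j) = (X - 415)/(j + 419) = (-415 + X)/(419 + j))
(z(-540, -53) + 28978) + 15762 = ((-415 - 540)/(419 - 53) + 28978) + 15762 = (-955/366 + 28978) + 15762 = 10604993/366 + 15762 = 16373885/366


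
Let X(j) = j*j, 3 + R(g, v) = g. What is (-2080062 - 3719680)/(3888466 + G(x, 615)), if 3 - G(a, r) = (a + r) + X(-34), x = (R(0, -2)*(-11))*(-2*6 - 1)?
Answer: -5799742/3887127 ≈ -1.4920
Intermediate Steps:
R(g, v) = -3 + g
X(j) = j²
x = -429 (x = ((-3 + 0)*(-11))*(-2*6 - 1) = (-3*(-11))*(-12 - 1) = 33*(-13) = -429)
G(a, r) = -1153 - a - r (G(a, r) = 3 - ((a + r) + (-34)²) = 3 - ((a + r) + 1156) = 3 - (1156 + a + r) = 3 + (-1156 - a - r) = -1153 - a - r)
(-2080062 - 3719680)/(3888466 + G(x, 615)) = (-2080062 - 3719680)/(3888466 + (-1153 - 1*(-429) - 1*615)) = -5799742/(3888466 + (-1153 + 429 - 615)) = -5799742/(3888466 - 1339) = -5799742/3887127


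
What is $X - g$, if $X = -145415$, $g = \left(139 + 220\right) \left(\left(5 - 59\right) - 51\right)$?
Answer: $-107720$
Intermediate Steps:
$g = -37695$ ($g = 359 \left(-54 - 51\right) = 359 \left(-105\right) = -37695$)
$X - g = -145415 - -37695 = -145415 + 37695 = -107720$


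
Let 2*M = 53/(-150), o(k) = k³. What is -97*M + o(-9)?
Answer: -213559/300 ≈ -711.86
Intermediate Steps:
M = -53/300 (M = (53/(-150))/2 = (53*(-1/150))/2 = (½)*(-53/150) = -53/300 ≈ -0.17667)
-97*M + o(-9) = -97*(-53/300) + (-9)³ = 5141/300 - 729 = -213559/300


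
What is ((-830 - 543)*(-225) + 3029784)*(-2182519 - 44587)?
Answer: -7435658846154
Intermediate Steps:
((-830 - 543)*(-225) + 3029784)*(-2182519 - 44587) = (-1373*(-225) + 3029784)*(-2227106) = (308925 + 3029784)*(-2227106) = 3338709*(-2227106) = -7435658846154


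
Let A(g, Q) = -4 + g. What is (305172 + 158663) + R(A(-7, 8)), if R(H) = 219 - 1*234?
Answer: 463820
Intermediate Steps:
R(H) = -15 (R(H) = 219 - 234 = -15)
(305172 + 158663) + R(A(-7, 8)) = (305172 + 158663) - 15 = 463835 - 15 = 463820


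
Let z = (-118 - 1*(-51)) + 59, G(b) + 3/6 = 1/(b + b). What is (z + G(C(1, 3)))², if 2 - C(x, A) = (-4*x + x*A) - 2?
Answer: 1764/25 ≈ 70.560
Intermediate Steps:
C(x, A) = 4 + 4*x - A*x (C(x, A) = 2 - ((-4*x + x*A) - 2) = 2 - ((-4*x + A*x) - 2) = 2 - (-2 - 4*x + A*x) = 2 + (2 + 4*x - A*x) = 4 + 4*x - A*x)
G(b) = -½ + 1/(2*b) (G(b) = -½ + 1/(b + b) = -½ + 1/(2*b))
z = -8 (z = (-118 + 51) + 59 = -67 + 59 = -8)
(z + G(C(1, 3)))² = (-8 + (1 - (4 + 4*1 - 1*3*1))/(2*(4 + 4*1 - 1*3*1)))² = (-8 + (1 - (4 + 4 - 3))/(2*(4 + 4 - 3)))² = (-8 + (½)*(1 - 1*5)/5)² = (-8 + (½)*(⅕)*(1 - 5))² = (-8 + (½)*(⅕)*(-4))² = (-8 - ⅖)² = (-42/5)² = 1764/25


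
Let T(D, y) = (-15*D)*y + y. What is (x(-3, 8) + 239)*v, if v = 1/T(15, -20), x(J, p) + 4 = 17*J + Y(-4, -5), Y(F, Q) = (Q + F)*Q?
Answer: 229/4480 ≈ 0.051116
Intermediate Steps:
Y(F, Q) = Q*(F + Q) (Y(F, Q) = (F + Q)*Q = Q*(F + Q))
T(D, y) = y - 15*D*y (T(D, y) = -15*D*y + y = y - 15*D*y)
x(J, p) = 41 + 17*J (x(J, p) = -4 + (17*J - 5*(-4 - 5)) = -4 + (17*J - 5*(-9)) = -4 + (17*J + 45) = -4 + (45 + 17*J) = 41 + 17*J)
v = 1/4480 (v = 1/(-20*(1 - 15*15)) = 1/(-20*(1 - 225)) = 1/(-20*(-224)) = 1/4480 ≈ 0.00022321)
(x(-3, 8) + 239)*v = ((41 + 17*(-3)) + 239)*(1/4480) = ((41 - 51) + 239)*(1/4480) = (-10 + 239)*(1/4480) = 229*(1/4480) = 229/4480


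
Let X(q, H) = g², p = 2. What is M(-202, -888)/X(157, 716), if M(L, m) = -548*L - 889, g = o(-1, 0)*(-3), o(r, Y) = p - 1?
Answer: 109807/9 ≈ 12201.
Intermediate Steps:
o(r, Y) = 1 (o(r, Y) = 2 - 1 = 1)
g = -3 (g = 1*(-3) = -3)
M(L, m) = -889 - 548*L
X(q, H) = 9 (X(q, H) = (-3)² = 9)
M(-202, -888)/X(157, 716) = (-889 - 548*(-202))/9 = (-889 + 110696)*(⅑) = 109807*(⅑) = 109807/9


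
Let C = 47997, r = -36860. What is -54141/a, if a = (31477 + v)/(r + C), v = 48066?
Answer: -602968317/79543 ≈ -7580.4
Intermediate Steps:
a = 79543/11137 (a = (31477 + 48066)/(-36860 + 47997) = 79543/11137 ≈ 7.1422)
-54141/a = -54141/79543/11137 = -54141*11137/79543 = -602968317/79543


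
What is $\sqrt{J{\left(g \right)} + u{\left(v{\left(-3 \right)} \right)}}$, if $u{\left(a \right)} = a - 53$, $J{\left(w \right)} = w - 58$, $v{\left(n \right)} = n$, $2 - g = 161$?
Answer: $i \sqrt{273} \approx 16.523 i$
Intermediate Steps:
$g = -159$ ($g = 2 - 161 = -159$)
$J{\left(w \right)} = -58 + w$
$u{\left(a \right)} = -53 + a$ ($u{\left(a \right)} = a - 53 = -53 + a$)
$\sqrt{J{\left(g \right)} + u{\left(v{\left(-3 \right)} \right)}} = \sqrt{\left(-58 - 159\right) - 56} = \sqrt{-217 - 56} = \sqrt{-273} = i \sqrt{273}$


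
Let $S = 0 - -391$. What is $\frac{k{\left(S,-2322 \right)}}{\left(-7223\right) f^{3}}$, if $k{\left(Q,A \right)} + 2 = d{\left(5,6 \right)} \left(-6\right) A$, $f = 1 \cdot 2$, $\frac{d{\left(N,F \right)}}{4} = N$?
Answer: $- \frac{139319}{28892} \approx -4.8221$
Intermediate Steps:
$d{\left(N,F \right)} = 4 N$
$S = 391$ ($S = 0 + 391 = 391$)
$f = 2$
$k{\left(Q,A \right)} = -2 - 120 A$ ($k{\left(Q,A \right)} = -2 + 4 \cdot 5 \left(-6\right) A = -2 + 20 \left(-6\right) A = -2 - 120 A$)
$\frac{k{\left(S,-2322 \right)}}{\left(-7223\right) f^{3}} = \frac{-2 - -278640}{\left(-7223\right) 2^{3}} = \frac{-2 + 278640}{\left(-7223\right) 8} = \frac{278638}{-57784} = 278638 \left(- \frac{1}{57784}\right) = - \frac{139319}{28892}$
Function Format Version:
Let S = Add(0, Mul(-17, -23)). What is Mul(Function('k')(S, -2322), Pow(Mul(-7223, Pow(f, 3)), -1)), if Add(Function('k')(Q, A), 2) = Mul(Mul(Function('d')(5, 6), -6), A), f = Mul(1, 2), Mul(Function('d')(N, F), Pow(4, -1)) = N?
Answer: Rational(-139319, 28892) ≈ -4.8221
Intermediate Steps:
Function('d')(N, F) = Mul(4, N)
S = 391 (S = Add(0, 391) = 391)
f = 2
Function('k')(Q, A) = Add(-2, Mul(-120, A)) (Function('k')(Q, A) = Add(-2, Mul(Mul(Mul(4, 5), -6), A)) = Add(-2, Mul(Mul(20, -6), A)) = Add(-2, Mul(-120, A)))
Mul(Function('k')(S, -2322), Pow(Mul(-7223, Pow(f, 3)), -1)) = Mul(Add(-2, Mul(-120, -2322)), Pow(Mul(-7223, Pow(2, 3)), -1)) = Mul(Add(-2, 278640), Pow(Mul(-7223, 8), -1)) = Mul(278638, Pow(-57784, -1)) = Mul(278638, Rational(-1, 57784)) = Rational(-139319, 28892)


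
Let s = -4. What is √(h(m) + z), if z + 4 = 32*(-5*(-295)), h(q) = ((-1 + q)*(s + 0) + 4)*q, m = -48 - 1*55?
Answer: 4*√246 ≈ 62.738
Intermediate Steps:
m = -103 (m = -48 - 55 = -103)
h(q) = q*(8 - 4*q) (h(q) = ((-1 + q)*(-4 + 0) + 4)*q = ((-1 + q)*(-4) + 4)*q = ((4 - 4*q) + 4)*q = (8 - 4*q)*q = q*(8 - 4*q))
z = 47196 (z = -4 + 32*(-5*(-295)) = -4 + 32*1475 = -4 + 47200 = 47196)
√(h(m) + z) = √(4*(-103)*(2 - 1*(-103)) + 47196) = √(4*(-103)*(2 + 103) + 47196) = √(4*(-103)*105 + 47196) = √(-43260 + 47196) = √3936 = 4*√246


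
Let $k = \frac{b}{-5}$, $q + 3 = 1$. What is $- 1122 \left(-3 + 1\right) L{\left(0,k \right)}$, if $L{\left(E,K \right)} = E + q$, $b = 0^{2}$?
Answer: $-4488$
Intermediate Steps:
$b = 0$
$q = -2$ ($q = -3 + 1 = -2$)
$k = 0$ ($k = \frac{0}{-5} = 0 \left(- \frac{1}{5}\right) = 0$)
$L{\left(E,K \right)} = -2 + E$ ($L{\left(E,K \right)} = E - 2 = -2 + E$)
$- 1122 \left(-3 + 1\right) L{\left(0,k \right)} = - 1122 \left(-3 + 1\right) \left(-2 + 0\right) = - 1122 \left(\left(-2\right) \left(-2\right)\right) = \left(-1122\right) 4 = -4488$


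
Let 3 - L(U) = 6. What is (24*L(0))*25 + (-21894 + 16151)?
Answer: -7543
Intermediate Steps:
L(U) = -3 (L(U) = 3 - 1*6 = 3 - 6 = -3)
(24*L(0))*25 + (-21894 + 16151) = (24*(-3))*25 + (-21894 + 16151) = -72*25 - 5743 = -1800 - 5743 = -7543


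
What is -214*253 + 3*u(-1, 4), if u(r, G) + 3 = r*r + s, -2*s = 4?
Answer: -54154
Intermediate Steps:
s = -2 (s = -½*4 = -2)
u(r, G) = -5 + r² (u(r, G) = -3 + (r*r - 2) = -3 + (r² - 2) = -3 + (-2 + r²) = -5 + r²)
-214*253 + 3*u(-1, 4) = -214*253 + 3*(-5 + (-1)²) = -54142 + 3*(-5 + 1) = -54142 + 3*(-4) = -54142 - 12 = -54154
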